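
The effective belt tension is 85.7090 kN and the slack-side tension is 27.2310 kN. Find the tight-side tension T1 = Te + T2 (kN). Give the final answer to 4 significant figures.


T1 = Te + T2 = 85.7090 + 27.2310
T1 = 112.9 kN


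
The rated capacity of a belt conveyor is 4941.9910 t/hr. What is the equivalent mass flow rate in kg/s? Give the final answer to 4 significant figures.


m_dot = 4941.9910 * 1000 / 3600
m_dot = 1373 kg/s


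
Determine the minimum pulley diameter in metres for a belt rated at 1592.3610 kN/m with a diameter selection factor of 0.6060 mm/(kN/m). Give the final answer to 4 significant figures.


D = 1592.3610 * 0.6060 / 1000
D = 0.9650 m


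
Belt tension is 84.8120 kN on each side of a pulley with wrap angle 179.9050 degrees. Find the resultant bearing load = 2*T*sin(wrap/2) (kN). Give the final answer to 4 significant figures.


F = 2 * 84.8120 * sin(179.9050/2 deg)
F = 169.6 kN


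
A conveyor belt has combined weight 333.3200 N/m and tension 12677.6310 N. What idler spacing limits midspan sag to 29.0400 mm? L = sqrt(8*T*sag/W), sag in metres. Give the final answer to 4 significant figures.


sag = 29.0400/1000 = 0.029040 m
L = sqrt(8 * 12677.6310 * 0.029040 / 333.3200)
L = 2.973 m


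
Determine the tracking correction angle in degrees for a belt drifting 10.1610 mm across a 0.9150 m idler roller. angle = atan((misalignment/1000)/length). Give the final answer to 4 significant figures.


misalign_m = 10.1610 / 1000 = 0.010161 m
angle = atan(0.010161 / 0.9150)
angle = 0.6362 deg


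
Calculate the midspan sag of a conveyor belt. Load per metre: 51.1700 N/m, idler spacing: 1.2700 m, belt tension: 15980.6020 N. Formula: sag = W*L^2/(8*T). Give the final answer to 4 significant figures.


sag = 51.1700 * 1.2700^2 / (8 * 15980.6020)
sag = 0.0006456 m


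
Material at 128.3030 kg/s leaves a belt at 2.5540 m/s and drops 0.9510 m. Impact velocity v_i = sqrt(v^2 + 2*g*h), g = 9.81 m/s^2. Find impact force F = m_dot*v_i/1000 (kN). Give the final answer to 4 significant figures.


v_i = sqrt(2.5540^2 + 2*9.81*0.9510) = 5.01812 m/s
F = 128.3030 * 5.01812 / 1000
F = 0.6438 kN


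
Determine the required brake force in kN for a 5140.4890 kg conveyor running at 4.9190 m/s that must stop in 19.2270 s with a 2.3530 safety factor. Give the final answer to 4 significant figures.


F = 5140.4890 * 4.9190 / 19.2270 * 2.3530 / 1000
F = 3.095 kN


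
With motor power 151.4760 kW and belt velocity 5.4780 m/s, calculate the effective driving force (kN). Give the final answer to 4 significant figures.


Te = P / v = 151.4760 / 5.4780
Te = 27.65 kN


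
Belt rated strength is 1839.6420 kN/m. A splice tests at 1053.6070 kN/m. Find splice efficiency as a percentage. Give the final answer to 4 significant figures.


Eff = 1053.6070 / 1839.6420 * 100
Eff = 57.27 %


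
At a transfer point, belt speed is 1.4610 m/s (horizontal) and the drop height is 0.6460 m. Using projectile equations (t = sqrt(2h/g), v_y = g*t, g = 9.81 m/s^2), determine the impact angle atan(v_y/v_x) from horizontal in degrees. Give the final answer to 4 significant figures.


t = sqrt(2*0.6460/9.81) = 0.362908 s
v_y = 9.81 * 0.362908 = 3.56013 m/s
angle = atan(3.56013 / 1.4610) = 67.69 deg


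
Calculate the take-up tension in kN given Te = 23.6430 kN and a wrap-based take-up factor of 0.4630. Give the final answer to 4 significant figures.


T_tu = 23.6430 * 0.4630
T_tu = 10.95 kN


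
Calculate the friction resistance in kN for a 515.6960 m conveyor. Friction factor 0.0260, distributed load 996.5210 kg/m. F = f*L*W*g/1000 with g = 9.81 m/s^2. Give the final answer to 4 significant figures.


F = 0.0260 * 515.6960 * 996.5210 * 9.81 / 1000
F = 131.1 kN


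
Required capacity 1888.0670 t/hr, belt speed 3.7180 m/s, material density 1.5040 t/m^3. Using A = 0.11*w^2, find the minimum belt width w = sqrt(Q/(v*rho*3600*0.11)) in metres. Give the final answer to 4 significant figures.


A_req = 1888.0670 / (3.7180 * 1.5040 * 3600) = 0.0937902 m^2
w = sqrt(0.0937902 / 0.11)
w = 0.9234 m


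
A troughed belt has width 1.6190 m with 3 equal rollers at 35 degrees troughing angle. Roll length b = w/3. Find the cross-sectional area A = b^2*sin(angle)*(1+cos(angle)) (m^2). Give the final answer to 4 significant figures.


b = 1.6190/3 = 0.539667 m
A = 0.539667^2 * sin(35 deg) * (1 + cos(35 deg))
A = 0.3039 m^2


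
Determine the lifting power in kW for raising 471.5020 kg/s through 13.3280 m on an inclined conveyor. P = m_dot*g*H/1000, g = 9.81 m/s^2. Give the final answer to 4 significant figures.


P = 471.5020 * 9.81 * 13.3280 / 1000
P = 61.65 kW


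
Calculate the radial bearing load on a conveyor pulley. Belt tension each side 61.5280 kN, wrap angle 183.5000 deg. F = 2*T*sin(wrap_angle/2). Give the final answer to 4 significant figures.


F = 2 * 61.5280 * sin(183.5000/2 deg)
F = 123.0 kN


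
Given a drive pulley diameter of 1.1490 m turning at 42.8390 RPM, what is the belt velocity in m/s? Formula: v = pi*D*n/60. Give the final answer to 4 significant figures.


v = pi * 1.1490 * 42.8390 / 60
v = 2.577 m/s


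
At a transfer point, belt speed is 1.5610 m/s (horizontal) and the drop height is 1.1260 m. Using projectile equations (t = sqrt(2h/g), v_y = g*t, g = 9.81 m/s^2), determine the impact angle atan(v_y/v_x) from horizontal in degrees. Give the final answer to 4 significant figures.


t = sqrt(2*1.1260/9.81) = 0.479126 s
v_y = 9.81 * 0.479126 = 4.70023 m/s
angle = atan(4.70023 / 1.5610) = 71.63 deg


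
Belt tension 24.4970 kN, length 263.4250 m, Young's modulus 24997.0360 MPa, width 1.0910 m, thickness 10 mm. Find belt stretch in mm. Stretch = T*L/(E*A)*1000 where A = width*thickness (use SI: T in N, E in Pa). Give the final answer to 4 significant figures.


A = 1.0910 * 0.01 = 0.01091 m^2
Stretch = 24.4970*1000 * 263.4250 / (24997.0360e6 * 0.01091) * 1000
Stretch = 23.66 mm


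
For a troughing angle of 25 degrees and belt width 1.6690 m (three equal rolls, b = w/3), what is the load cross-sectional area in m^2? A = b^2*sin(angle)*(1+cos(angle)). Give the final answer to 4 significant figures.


b = 1.6690/3 = 0.556333 m
A = 0.556333^2 * sin(25 deg) * (1 + cos(25 deg))
A = 0.2494 m^2


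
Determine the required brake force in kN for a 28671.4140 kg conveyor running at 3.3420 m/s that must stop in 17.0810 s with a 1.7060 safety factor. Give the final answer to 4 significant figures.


F = 28671.4140 * 3.3420 / 17.0810 * 1.7060 / 1000
F = 9.570 kN


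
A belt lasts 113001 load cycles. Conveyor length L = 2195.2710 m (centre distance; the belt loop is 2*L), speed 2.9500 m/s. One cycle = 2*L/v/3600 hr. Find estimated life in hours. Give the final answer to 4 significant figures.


cycle_time = 2 * 2195.2710 / 2.9500 / 3600 = 0.413422 hr
life = 113001 * 0.413422 = 46720 hours


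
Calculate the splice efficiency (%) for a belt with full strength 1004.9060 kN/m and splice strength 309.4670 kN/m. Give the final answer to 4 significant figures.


Eff = 309.4670 / 1004.9060 * 100
Eff = 30.80 %


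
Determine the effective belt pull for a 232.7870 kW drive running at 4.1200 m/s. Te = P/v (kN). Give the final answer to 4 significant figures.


Te = P / v = 232.7870 / 4.1200
Te = 56.50 kN


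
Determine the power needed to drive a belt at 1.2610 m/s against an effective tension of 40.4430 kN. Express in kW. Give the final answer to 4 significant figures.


P = Te * v = 40.4430 * 1.2610
P = 51.00 kW


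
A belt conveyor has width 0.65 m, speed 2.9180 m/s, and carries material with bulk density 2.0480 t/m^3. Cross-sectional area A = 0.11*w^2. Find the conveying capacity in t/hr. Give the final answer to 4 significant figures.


A = 0.11 * 0.65^2 = 0.046475 m^2
C = 0.046475 * 2.9180 * 2.0480 * 3600
C = 999.9 t/hr


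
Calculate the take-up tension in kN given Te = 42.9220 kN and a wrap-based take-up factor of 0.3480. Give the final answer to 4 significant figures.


T_tu = 42.9220 * 0.3480
T_tu = 14.94 kN


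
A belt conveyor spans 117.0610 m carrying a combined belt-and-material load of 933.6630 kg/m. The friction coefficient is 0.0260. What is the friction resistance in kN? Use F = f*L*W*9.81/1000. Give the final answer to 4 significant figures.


F = 0.0260 * 117.0610 * 933.6630 * 9.81 / 1000
F = 27.88 kN


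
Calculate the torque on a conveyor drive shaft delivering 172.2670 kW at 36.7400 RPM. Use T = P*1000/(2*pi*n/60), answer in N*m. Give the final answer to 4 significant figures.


omega = 2*pi*36.7400/60 = 3.8474 rad/s
T = 172.2670*1000 / 3.8474
T = 44770 N*m


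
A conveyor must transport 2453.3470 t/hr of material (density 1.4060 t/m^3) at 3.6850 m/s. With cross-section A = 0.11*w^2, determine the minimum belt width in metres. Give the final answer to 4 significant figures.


A_req = 2453.3470 / (3.6850 * 1.4060 * 3600) = 0.131533 m^2
w = sqrt(0.131533 / 0.11)
w = 1.094 m


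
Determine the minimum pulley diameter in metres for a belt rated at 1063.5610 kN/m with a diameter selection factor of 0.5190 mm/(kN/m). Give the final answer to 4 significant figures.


D = 1063.5610 * 0.5190 / 1000
D = 0.5520 m


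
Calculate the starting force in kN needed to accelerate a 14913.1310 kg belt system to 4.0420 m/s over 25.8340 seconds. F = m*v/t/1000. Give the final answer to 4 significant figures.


F = 14913.1310 * 4.0420 / 25.8340 / 1000
F = 2.333 kN


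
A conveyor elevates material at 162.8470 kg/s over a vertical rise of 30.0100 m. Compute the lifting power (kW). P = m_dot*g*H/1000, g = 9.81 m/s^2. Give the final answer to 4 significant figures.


P = 162.8470 * 9.81 * 30.0100 / 1000
P = 47.94 kW


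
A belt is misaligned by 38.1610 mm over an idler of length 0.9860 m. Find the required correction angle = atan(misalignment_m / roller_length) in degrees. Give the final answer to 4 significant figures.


misalign_m = 38.1610 / 1000 = 0.038161 m
angle = atan(0.038161 / 0.9860)
angle = 2.216 deg


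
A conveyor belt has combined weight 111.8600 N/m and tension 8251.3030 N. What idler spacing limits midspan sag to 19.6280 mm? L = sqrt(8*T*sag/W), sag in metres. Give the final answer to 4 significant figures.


sag = 19.6280/1000 = 0.019628 m
L = sqrt(8 * 8251.3030 * 0.019628 / 111.8600)
L = 3.403 m


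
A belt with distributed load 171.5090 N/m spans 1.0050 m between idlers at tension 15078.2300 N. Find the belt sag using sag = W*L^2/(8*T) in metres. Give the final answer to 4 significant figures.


sag = 171.5090 * 1.0050^2 / (8 * 15078.2300)
sag = 0.001436 m


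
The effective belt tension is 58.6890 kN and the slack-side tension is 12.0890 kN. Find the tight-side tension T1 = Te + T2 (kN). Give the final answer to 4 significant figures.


T1 = Te + T2 = 58.6890 + 12.0890
T1 = 70.78 kN


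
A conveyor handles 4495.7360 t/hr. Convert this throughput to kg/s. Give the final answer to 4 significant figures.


m_dot = 4495.7360 * 1000 / 3600
m_dot = 1249 kg/s


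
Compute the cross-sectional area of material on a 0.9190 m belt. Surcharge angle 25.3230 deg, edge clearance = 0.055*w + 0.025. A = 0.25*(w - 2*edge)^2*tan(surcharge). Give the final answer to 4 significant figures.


edge = 0.055*0.9190 + 0.025 = 0.075545 m
ew = 0.9190 - 2*0.075545 = 0.76791 m
A = 0.25 * 0.76791^2 * tan(25.3230 deg)
A = 0.06976 m^2


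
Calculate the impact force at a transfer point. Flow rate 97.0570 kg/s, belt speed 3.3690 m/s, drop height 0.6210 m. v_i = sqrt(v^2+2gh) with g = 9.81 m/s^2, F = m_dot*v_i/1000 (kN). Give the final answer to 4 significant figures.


v_i = sqrt(3.3690^2 + 2*9.81*0.6210) = 4.8512 m/s
F = 97.0570 * 4.8512 / 1000
F = 0.4708 kN


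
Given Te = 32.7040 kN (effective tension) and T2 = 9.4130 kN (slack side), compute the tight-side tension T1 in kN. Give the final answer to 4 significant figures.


T1 = Te + T2 = 32.7040 + 9.4130
T1 = 42.12 kN


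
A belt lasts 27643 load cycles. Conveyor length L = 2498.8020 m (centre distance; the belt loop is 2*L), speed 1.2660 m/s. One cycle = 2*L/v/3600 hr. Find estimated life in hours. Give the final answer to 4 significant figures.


cycle_time = 2 * 2498.8020 / 1.2660 / 3600 = 1.09654 hr
life = 27643 * 1.09654 = 30310 hours


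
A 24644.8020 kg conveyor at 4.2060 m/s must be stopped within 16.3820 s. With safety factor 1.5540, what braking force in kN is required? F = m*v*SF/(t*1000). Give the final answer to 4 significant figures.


F = 24644.8020 * 4.2060 / 16.3820 * 1.5540 / 1000
F = 9.833 kN


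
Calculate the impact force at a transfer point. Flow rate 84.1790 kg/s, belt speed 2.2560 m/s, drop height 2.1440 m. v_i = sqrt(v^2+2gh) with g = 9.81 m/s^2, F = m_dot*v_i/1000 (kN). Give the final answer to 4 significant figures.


v_i = sqrt(2.2560^2 + 2*9.81*2.1440) = 6.86694 m/s
F = 84.1790 * 6.86694 / 1000
F = 0.5781 kN


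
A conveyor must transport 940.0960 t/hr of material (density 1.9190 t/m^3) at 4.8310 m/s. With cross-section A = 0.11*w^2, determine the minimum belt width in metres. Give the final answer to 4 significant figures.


A_req = 940.0960 / (4.8310 * 1.9190 * 3600) = 0.0281681 m^2
w = sqrt(0.0281681 / 0.11)
w = 0.5060 m


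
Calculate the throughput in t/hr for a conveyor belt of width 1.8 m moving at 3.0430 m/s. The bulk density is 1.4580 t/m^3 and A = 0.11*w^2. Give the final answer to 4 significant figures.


A = 0.11 * 1.8^2 = 0.3564 m^2
C = 0.3564 * 3.0430 * 1.4580 * 3600
C = 5692 t/hr


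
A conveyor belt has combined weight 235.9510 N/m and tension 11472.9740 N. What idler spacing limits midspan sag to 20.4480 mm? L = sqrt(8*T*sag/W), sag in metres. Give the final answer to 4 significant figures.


sag = 20.4480/1000 = 0.020448 m
L = sqrt(8 * 11472.9740 * 0.020448 / 235.9510)
L = 2.820 m


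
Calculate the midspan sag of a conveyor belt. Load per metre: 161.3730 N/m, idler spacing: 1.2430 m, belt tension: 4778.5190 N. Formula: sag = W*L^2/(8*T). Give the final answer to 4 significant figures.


sag = 161.3730 * 1.2430^2 / (8 * 4778.5190)
sag = 0.006522 m


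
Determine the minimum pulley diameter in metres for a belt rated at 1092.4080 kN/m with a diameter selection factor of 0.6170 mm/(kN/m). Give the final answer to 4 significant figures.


D = 1092.4080 * 0.6170 / 1000
D = 0.6740 m


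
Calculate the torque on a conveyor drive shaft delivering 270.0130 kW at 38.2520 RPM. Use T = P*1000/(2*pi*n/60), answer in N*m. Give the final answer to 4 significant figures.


omega = 2*pi*38.2520/60 = 4.00574 rad/s
T = 270.0130*1000 / 4.00574
T = 67410 N*m


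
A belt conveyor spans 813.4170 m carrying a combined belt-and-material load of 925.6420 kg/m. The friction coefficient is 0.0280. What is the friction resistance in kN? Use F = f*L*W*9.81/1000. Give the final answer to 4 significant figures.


F = 0.0280 * 813.4170 * 925.6420 * 9.81 / 1000
F = 206.8 kN


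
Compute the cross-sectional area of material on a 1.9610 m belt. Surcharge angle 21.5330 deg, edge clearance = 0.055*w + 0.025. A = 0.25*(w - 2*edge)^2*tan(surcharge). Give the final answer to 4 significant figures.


edge = 0.055*1.9610 + 0.025 = 0.132855 m
ew = 1.9610 - 2*0.132855 = 1.69529 m
A = 0.25 * 1.69529^2 * tan(21.5330 deg)
A = 0.2835 m^2


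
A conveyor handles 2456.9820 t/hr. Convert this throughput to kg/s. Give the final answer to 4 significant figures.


m_dot = 2456.9820 * 1000 / 3600
m_dot = 682.5 kg/s


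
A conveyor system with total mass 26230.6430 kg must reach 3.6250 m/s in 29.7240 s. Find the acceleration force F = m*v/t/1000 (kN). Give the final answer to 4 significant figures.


F = 26230.6430 * 3.6250 / 29.7240 / 1000
F = 3.199 kN


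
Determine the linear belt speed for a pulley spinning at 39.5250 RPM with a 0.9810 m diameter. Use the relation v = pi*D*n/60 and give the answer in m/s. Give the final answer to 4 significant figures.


v = pi * 0.9810 * 39.5250 / 60
v = 2.030 m/s


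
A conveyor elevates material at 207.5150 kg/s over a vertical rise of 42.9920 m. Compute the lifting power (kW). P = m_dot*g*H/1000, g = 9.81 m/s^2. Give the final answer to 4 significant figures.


P = 207.5150 * 9.81 * 42.9920 / 1000
P = 87.52 kW


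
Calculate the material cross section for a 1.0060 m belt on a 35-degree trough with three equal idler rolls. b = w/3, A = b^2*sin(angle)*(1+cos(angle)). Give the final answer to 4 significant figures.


b = 1.0060/3 = 0.335333 m
A = 0.335333^2 * sin(35 deg) * (1 + cos(35 deg))
A = 0.1173 m^2


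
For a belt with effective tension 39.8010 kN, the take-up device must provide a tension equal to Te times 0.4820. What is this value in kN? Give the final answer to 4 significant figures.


T_tu = 39.8010 * 0.4820
T_tu = 19.18 kN


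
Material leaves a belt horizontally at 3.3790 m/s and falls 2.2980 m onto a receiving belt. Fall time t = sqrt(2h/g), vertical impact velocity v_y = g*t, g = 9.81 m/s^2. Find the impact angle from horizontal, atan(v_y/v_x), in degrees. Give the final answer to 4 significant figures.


t = sqrt(2*2.2980/9.81) = 0.684472 s
v_y = 9.81 * 0.684472 = 6.71467 m/s
angle = atan(6.71467 / 3.3790) = 63.29 deg


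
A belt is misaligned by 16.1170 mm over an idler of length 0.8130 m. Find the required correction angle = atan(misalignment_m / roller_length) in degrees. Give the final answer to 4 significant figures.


misalign_m = 16.1170 / 1000 = 0.016117 m
angle = atan(0.016117 / 0.8130)
angle = 1.136 deg


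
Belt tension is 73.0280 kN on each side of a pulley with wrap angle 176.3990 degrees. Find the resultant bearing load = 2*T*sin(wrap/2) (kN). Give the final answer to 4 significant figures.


F = 2 * 73.0280 * sin(176.3990/2 deg)
F = 146.0 kN


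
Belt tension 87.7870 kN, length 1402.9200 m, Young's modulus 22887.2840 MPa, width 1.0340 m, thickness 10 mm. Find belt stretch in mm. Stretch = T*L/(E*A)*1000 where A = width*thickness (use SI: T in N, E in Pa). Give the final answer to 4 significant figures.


A = 1.0340 * 0.01 = 0.01034 m^2
Stretch = 87.7870*1000 * 1402.9200 / (22887.2840e6 * 0.01034) * 1000
Stretch = 520.4 mm


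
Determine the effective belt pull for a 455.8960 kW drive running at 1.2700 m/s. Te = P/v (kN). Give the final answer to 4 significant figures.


Te = P / v = 455.8960 / 1.2700
Te = 359.0 kN


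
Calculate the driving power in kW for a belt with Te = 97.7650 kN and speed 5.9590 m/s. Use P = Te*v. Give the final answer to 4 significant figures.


P = Te * v = 97.7650 * 5.9590
P = 582.6 kW


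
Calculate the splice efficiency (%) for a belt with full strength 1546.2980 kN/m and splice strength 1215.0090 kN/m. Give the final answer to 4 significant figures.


Eff = 1215.0090 / 1546.2980 * 100
Eff = 78.58 %


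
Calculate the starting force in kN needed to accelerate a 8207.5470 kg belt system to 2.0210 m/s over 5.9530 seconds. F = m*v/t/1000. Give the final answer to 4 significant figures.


F = 8207.5470 * 2.0210 / 5.9530 / 1000
F = 2.786 kN


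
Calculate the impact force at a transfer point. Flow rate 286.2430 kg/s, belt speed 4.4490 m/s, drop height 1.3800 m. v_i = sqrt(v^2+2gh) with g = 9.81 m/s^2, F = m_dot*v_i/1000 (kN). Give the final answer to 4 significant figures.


v_i = sqrt(4.4490^2 + 2*9.81*1.3800) = 6.84611 m/s
F = 286.2430 * 6.84611 / 1000
F = 1.960 kN


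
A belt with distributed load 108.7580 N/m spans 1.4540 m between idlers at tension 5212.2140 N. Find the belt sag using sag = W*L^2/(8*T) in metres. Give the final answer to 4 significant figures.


sag = 108.7580 * 1.4540^2 / (8 * 5212.2140)
sag = 0.005514 m


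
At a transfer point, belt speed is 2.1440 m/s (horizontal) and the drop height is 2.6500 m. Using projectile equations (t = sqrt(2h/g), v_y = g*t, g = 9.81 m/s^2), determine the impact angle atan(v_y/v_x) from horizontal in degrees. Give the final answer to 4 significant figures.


t = sqrt(2*2.6500/9.81) = 0.735027 s
v_y = 9.81 * 0.735027 = 7.21061 m/s
angle = atan(7.21061 / 2.1440) = 73.44 deg


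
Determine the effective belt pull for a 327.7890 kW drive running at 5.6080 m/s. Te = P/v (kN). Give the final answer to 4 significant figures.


Te = P / v = 327.7890 / 5.6080
Te = 58.45 kN


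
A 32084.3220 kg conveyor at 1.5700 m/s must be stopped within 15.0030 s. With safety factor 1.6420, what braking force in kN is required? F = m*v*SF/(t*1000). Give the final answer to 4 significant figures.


F = 32084.3220 * 1.5700 / 15.0030 * 1.6420 / 1000
F = 5.513 kN


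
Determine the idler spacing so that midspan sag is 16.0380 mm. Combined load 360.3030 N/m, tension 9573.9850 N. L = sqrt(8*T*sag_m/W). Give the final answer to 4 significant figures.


sag = 16.0380/1000 = 0.016038 m
L = sqrt(8 * 9573.9850 * 0.016038 / 360.3030)
L = 1.846 m


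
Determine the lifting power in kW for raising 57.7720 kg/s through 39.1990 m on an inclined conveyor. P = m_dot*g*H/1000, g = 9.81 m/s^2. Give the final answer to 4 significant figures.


P = 57.7720 * 9.81 * 39.1990 / 1000
P = 22.22 kW


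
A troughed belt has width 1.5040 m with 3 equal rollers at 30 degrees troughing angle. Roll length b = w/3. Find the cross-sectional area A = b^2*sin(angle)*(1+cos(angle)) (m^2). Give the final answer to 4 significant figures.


b = 1.5040/3 = 0.501333 m
A = 0.501333^2 * sin(30 deg) * (1 + cos(30 deg))
A = 0.2345 m^2


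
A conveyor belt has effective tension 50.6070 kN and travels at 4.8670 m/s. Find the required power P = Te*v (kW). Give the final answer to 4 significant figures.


P = Te * v = 50.6070 * 4.8670
P = 246.3 kW


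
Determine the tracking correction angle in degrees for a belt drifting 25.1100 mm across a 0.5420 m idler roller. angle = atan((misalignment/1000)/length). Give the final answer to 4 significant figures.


misalign_m = 25.1100 / 1000 = 0.025110 m
angle = atan(0.025110 / 0.5420)
angle = 2.653 deg


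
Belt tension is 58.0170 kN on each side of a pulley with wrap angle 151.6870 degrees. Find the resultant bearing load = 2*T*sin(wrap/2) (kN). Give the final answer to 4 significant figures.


F = 2 * 58.0170 * sin(151.6870/2 deg)
F = 112.5 kN


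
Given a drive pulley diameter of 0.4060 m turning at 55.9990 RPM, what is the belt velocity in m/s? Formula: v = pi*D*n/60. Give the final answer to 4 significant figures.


v = pi * 0.4060 * 55.9990 / 60
v = 1.190 m/s


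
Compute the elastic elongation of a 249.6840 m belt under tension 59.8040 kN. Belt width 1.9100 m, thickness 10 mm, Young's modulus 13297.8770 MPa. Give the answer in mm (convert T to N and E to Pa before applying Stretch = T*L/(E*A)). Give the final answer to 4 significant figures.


A = 1.9100 * 0.01 = 0.01910 m^2
Stretch = 59.8040*1000 * 249.6840 / (13297.8770e6 * 0.01910) * 1000
Stretch = 58.79 mm


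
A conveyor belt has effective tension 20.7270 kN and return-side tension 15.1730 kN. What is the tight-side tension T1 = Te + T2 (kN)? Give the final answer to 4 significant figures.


T1 = Te + T2 = 20.7270 + 15.1730
T1 = 35.90 kN


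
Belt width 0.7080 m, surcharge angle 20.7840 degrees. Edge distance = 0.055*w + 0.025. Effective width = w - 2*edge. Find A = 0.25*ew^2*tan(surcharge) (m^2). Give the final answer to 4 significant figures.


edge = 0.055*0.7080 + 0.025 = 0.06394 m
ew = 0.7080 - 2*0.06394 = 0.58012 m
A = 0.25 * 0.58012^2 * tan(20.7840 deg)
A = 0.03193 m^2


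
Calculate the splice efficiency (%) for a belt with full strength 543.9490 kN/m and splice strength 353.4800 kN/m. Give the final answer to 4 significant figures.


Eff = 353.4800 / 543.9490 * 100
Eff = 64.98 %


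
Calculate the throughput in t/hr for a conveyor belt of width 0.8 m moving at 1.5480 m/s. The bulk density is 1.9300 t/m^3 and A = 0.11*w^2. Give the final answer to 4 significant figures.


A = 0.11 * 0.8^2 = 0.0704 m^2
C = 0.0704 * 1.5480 * 1.9300 * 3600
C = 757.2 t/hr


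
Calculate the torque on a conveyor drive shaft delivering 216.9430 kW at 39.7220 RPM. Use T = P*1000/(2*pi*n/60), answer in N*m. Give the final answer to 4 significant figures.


omega = 2*pi*39.7220/60 = 4.15968 rad/s
T = 216.9430*1000 / 4.15968
T = 52150 N*m


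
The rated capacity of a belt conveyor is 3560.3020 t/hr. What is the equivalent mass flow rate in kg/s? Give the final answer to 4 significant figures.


m_dot = 3560.3020 * 1000 / 3600
m_dot = 989.0 kg/s


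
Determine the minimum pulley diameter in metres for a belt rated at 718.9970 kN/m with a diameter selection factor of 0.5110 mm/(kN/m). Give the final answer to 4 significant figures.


D = 718.9970 * 0.5110 / 1000
D = 0.3674 m


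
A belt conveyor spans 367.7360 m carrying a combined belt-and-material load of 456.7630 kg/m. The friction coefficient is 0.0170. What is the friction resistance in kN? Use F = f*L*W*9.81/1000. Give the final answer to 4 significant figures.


F = 0.0170 * 367.7360 * 456.7630 * 9.81 / 1000
F = 28.01 kN


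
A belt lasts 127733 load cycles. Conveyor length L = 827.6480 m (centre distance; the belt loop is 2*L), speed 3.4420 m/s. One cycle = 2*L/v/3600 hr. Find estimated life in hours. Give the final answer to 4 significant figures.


cycle_time = 2 * 827.6480 / 3.4420 / 3600 = 0.133586 hr
life = 127733 * 0.133586 = 17060 hours


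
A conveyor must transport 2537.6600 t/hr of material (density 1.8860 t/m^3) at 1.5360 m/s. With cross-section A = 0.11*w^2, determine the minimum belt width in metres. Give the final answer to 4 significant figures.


A_req = 2537.6600 / (1.5360 * 1.8860 * 3600) = 0.243331 m^2
w = sqrt(0.243331 / 0.11)
w = 1.487 m


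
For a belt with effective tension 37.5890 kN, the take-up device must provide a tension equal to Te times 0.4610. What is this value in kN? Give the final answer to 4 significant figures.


T_tu = 37.5890 * 0.4610
T_tu = 17.33 kN


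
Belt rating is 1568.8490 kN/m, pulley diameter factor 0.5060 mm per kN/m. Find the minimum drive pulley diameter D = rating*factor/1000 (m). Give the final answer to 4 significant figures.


D = 1568.8490 * 0.5060 / 1000
D = 0.7938 m


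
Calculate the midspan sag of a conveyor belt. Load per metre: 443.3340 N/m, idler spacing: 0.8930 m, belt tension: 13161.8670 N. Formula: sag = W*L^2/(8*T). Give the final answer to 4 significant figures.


sag = 443.3340 * 0.8930^2 / (8 * 13161.8670)
sag = 0.003358 m


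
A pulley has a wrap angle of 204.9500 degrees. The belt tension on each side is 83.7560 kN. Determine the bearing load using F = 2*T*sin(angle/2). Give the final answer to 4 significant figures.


F = 2 * 83.7560 * sin(204.9500/2 deg)
F = 163.6 kN


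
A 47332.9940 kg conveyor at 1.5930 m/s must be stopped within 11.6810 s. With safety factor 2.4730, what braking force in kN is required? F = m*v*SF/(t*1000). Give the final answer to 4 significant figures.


F = 47332.9940 * 1.5930 / 11.6810 * 2.4730 / 1000
F = 15.96 kN


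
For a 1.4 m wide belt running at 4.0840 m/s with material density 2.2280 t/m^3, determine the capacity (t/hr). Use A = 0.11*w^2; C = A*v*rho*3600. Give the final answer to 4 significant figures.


A = 0.11 * 1.4^2 = 0.2156 m^2
C = 0.2156 * 4.0840 * 2.2280 * 3600
C = 7062 t/hr


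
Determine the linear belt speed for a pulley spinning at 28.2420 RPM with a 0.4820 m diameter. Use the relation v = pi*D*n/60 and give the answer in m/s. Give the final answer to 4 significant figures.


v = pi * 0.4820 * 28.2420 / 60
v = 0.7128 m/s


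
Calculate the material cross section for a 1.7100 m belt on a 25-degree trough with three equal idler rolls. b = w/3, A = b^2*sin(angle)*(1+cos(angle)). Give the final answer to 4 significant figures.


b = 1.7100/3 = 0.57 m
A = 0.57^2 * sin(25 deg) * (1 + cos(25 deg))
A = 0.2618 m^2


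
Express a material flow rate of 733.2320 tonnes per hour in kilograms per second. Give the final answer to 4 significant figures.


m_dot = 733.2320 * 1000 / 3600
m_dot = 203.7 kg/s


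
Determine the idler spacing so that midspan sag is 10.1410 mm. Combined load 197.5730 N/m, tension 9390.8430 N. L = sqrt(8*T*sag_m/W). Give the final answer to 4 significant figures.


sag = 10.1410/1000 = 0.010141 m
L = sqrt(8 * 9390.8430 * 0.010141 / 197.5730)
L = 1.964 m


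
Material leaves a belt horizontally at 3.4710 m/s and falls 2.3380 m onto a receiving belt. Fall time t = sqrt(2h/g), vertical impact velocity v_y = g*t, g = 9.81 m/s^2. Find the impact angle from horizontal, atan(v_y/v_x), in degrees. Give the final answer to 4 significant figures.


t = sqrt(2*2.3380/9.81) = 0.690403 s
v_y = 9.81 * 0.690403 = 6.77285 m/s
angle = atan(6.77285 / 3.4710) = 62.87 deg


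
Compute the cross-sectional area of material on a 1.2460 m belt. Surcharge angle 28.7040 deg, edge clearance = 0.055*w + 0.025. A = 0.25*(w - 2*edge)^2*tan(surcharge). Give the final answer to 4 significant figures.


edge = 0.055*1.2460 + 0.025 = 0.09353 m
ew = 1.2460 - 2*0.09353 = 1.05894 m
A = 0.25 * 1.05894^2 * tan(28.7040 deg)
A = 0.1535 m^2


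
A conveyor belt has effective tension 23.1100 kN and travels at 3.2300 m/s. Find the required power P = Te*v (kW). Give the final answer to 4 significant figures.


P = Te * v = 23.1100 * 3.2300
P = 74.65 kW


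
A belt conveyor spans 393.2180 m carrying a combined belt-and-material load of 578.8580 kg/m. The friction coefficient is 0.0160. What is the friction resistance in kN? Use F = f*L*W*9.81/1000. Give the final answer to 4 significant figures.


F = 0.0160 * 393.2180 * 578.8580 * 9.81 / 1000
F = 35.73 kN


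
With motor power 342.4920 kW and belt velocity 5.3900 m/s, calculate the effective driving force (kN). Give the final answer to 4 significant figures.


Te = P / v = 342.4920 / 5.3900
Te = 63.54 kN


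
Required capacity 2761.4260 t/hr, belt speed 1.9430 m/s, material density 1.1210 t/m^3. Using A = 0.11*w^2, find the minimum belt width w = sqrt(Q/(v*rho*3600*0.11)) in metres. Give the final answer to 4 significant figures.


A_req = 2761.4260 / (1.9430 * 1.1210 * 3600) = 0.35217 m^2
w = sqrt(0.35217 / 0.11)
w = 1.789 m


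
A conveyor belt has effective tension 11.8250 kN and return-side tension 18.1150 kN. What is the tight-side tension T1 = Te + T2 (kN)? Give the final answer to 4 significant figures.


T1 = Te + T2 = 11.8250 + 18.1150
T1 = 29.94 kN


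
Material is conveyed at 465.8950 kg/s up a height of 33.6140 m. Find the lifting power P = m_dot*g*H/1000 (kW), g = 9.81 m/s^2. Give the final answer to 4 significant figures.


P = 465.8950 * 9.81 * 33.6140 / 1000
P = 153.6 kW


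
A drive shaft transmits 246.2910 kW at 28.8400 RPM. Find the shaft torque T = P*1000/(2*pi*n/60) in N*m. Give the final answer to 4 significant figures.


omega = 2*pi*28.8400/60 = 3.02012 rad/s
T = 246.2910*1000 / 3.02012
T = 81550 N*m


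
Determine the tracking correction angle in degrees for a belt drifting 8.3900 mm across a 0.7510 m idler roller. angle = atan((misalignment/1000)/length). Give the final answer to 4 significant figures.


misalign_m = 8.3900 / 1000 = 0.008390 m
angle = atan(0.008390 / 0.7510)
angle = 0.6401 deg


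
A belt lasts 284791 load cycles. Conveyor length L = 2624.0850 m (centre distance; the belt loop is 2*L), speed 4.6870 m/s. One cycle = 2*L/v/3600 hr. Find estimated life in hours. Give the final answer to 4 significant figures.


cycle_time = 2 * 2624.0850 / 4.6870 / 3600 = 0.311036 hr
life = 284791 * 0.311036 = 88580 hours


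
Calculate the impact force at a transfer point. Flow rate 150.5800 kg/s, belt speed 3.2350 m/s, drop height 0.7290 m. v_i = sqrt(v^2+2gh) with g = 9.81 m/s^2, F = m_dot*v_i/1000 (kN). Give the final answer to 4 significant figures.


v_i = sqrt(3.2350^2 + 2*9.81*0.7290) = 4.97677 m/s
F = 150.5800 * 4.97677 / 1000
F = 0.7494 kN


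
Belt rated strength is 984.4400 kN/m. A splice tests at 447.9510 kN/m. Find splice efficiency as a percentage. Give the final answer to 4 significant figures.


Eff = 447.9510 / 984.4400 * 100
Eff = 45.50 %


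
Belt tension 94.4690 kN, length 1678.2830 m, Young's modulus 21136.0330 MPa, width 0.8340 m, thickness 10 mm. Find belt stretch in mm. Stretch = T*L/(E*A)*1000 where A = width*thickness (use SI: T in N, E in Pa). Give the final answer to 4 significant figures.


A = 0.8340 * 0.01 = 0.00834 m^2
Stretch = 94.4690*1000 * 1678.2830 / (21136.0330e6 * 0.00834) * 1000
Stretch = 899.4 mm


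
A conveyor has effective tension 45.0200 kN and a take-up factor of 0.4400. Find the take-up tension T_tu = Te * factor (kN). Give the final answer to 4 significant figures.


T_tu = 45.0200 * 0.4400
T_tu = 19.81 kN


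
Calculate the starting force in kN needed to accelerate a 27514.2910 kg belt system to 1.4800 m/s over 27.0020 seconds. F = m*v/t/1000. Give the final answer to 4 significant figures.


F = 27514.2910 * 1.4800 / 27.0020 / 1000
F = 1.508 kN


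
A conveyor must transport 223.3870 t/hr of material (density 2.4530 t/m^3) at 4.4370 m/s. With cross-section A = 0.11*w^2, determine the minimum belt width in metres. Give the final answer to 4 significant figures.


A_req = 223.3870 / (4.4370 * 2.4530 * 3600) = 0.00570123 m^2
w = sqrt(0.00570123 / 0.11)
w = 0.2277 m


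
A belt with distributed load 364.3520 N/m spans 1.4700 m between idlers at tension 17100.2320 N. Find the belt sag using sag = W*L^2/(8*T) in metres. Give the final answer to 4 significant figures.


sag = 364.3520 * 1.4700^2 / (8 * 17100.2320)
sag = 0.005755 m


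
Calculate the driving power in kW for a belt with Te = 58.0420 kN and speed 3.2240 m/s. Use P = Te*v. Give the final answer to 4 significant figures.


P = Te * v = 58.0420 * 3.2240
P = 187.1 kW


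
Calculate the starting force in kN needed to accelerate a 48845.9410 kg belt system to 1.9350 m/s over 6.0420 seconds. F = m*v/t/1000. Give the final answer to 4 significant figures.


F = 48845.9410 * 1.9350 / 6.0420 / 1000
F = 15.64 kN


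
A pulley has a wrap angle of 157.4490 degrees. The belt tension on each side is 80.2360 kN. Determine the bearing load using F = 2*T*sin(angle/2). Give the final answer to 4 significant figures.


F = 2 * 80.2360 * sin(157.4490/2 deg)
F = 157.4 kN


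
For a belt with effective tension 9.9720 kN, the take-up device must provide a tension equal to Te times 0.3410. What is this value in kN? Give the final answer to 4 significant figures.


T_tu = 9.9720 * 0.3410
T_tu = 3.400 kN


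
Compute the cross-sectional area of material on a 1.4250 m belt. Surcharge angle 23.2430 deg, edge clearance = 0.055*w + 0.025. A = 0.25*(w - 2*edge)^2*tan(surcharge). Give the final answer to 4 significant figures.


edge = 0.055*1.4250 + 0.025 = 0.103375 m
ew = 1.4250 - 2*0.103375 = 1.21825 m
A = 0.25 * 1.21825^2 * tan(23.2430 deg)
A = 0.1594 m^2


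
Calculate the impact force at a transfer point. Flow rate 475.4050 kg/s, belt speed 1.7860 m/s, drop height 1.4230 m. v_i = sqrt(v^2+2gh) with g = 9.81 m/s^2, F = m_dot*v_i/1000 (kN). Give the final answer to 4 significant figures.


v_i = sqrt(1.7860^2 + 2*9.81*1.4230) = 5.57755 m/s
F = 475.4050 * 5.57755 / 1000
F = 2.652 kN


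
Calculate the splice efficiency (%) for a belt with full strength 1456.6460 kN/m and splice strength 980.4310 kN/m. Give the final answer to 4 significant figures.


Eff = 980.4310 / 1456.6460 * 100
Eff = 67.31 %


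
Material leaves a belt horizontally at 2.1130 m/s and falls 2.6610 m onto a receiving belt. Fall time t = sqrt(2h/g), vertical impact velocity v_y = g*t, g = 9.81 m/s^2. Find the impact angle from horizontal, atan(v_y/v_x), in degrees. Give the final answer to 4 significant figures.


t = sqrt(2*2.6610/9.81) = 0.736551 s
v_y = 9.81 * 0.736551 = 7.22557 m/s
angle = atan(7.22557 / 2.1130) = 73.70 deg


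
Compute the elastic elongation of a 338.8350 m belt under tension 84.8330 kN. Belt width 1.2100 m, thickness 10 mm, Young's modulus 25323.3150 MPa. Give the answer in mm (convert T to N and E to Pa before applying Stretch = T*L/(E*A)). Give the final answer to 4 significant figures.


A = 1.2100 * 0.01 = 0.01210 m^2
Stretch = 84.8330*1000 * 338.8350 / (25323.3150e6 * 0.01210) * 1000
Stretch = 93.81 mm


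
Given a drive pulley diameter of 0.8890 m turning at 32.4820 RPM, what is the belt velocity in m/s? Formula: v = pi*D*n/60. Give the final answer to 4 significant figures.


v = pi * 0.8890 * 32.4820 / 60
v = 1.512 m/s


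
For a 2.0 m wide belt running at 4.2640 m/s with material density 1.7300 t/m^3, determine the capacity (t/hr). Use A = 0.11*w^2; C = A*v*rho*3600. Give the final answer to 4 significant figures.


A = 0.11 * 2.0^2 = 0.44 m^2
C = 0.44 * 4.2640 * 1.7300 * 3600
C = 11680 t/hr


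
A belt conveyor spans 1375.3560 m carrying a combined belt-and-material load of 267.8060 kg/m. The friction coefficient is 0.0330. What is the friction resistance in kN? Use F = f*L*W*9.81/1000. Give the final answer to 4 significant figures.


F = 0.0330 * 1375.3560 * 267.8060 * 9.81 / 1000
F = 119.2 kN


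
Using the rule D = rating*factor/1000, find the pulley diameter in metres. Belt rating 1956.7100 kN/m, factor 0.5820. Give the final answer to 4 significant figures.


D = 1956.7100 * 0.5820 / 1000
D = 1.139 m


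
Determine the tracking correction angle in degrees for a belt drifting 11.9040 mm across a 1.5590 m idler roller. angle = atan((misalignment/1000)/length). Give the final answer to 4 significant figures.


misalign_m = 11.9040 / 1000 = 0.011904 m
angle = atan(0.011904 / 1.5590)
angle = 0.4375 deg


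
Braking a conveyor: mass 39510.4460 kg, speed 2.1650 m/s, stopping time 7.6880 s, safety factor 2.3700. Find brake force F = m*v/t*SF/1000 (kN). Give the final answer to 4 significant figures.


F = 39510.4460 * 2.1650 / 7.6880 * 2.3700 / 1000
F = 26.37 kN


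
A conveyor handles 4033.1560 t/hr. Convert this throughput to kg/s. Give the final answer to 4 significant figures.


m_dot = 4033.1560 * 1000 / 3600
m_dot = 1120 kg/s


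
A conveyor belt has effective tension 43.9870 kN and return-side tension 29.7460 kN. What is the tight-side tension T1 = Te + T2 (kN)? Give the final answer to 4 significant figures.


T1 = Te + T2 = 43.9870 + 29.7460
T1 = 73.73 kN


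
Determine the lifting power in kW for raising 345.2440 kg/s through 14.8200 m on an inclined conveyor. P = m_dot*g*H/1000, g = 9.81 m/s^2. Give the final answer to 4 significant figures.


P = 345.2440 * 9.81 * 14.8200 / 1000
P = 50.19 kW


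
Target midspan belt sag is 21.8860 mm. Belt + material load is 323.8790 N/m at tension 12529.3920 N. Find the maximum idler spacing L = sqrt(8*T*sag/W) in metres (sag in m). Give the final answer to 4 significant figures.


sag = 21.8860/1000 = 0.021886 m
L = sqrt(8 * 12529.3920 * 0.021886 / 323.8790)
L = 2.603 m


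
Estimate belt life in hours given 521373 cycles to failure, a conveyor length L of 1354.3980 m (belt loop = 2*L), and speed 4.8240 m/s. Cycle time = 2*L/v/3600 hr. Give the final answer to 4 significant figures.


cycle_time = 2 * 1354.3980 / 4.8240 / 3600 = 0.155979 hr
life = 521373 * 0.155979 = 81320 hours


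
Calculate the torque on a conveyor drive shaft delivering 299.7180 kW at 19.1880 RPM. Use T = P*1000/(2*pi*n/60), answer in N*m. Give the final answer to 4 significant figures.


omega = 2*pi*19.1880/60 = 2.00936 rad/s
T = 299.7180*1000 / 2.00936
T = 149200 N*m


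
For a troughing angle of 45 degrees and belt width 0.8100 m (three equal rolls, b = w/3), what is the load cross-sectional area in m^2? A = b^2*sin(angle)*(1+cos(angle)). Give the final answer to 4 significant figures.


b = 0.8100/3 = 0.27 m
A = 0.27^2 * sin(45 deg) * (1 + cos(45 deg))
A = 0.08800 m^2


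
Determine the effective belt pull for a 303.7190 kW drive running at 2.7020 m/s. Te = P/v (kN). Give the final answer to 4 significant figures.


Te = P / v = 303.7190 / 2.7020
Te = 112.4 kN
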